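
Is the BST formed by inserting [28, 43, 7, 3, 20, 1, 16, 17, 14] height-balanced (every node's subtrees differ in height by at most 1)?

Tree (level-order array): [28, 7, 43, 3, 20, None, None, 1, None, 16, None, None, None, 14, 17]
Definition: a tree is height-balanced if, at every node, |h(left) - h(right)| <= 1 (empty subtree has height -1).
Bottom-up per-node check:
  node 1: h_left=-1, h_right=-1, diff=0 [OK], height=0
  node 3: h_left=0, h_right=-1, diff=1 [OK], height=1
  node 14: h_left=-1, h_right=-1, diff=0 [OK], height=0
  node 17: h_left=-1, h_right=-1, diff=0 [OK], height=0
  node 16: h_left=0, h_right=0, diff=0 [OK], height=1
  node 20: h_left=1, h_right=-1, diff=2 [FAIL (|1--1|=2 > 1)], height=2
  node 7: h_left=1, h_right=2, diff=1 [OK], height=3
  node 43: h_left=-1, h_right=-1, diff=0 [OK], height=0
  node 28: h_left=3, h_right=0, diff=3 [FAIL (|3-0|=3 > 1)], height=4
Node 20 violates the condition: |1 - -1| = 2 > 1.
Result: Not balanced


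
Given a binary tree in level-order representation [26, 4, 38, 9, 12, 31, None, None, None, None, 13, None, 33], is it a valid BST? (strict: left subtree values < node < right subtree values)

Level-order array: [26, 4, 38, 9, 12, 31, None, None, None, None, 13, None, 33]
Validate using subtree bounds (lo, hi): at each node, require lo < value < hi,
then recurse left with hi=value and right with lo=value.
Preorder trace (stopping at first violation):
  at node 26 with bounds (-inf, +inf): OK
  at node 4 with bounds (-inf, 26): OK
  at node 9 with bounds (-inf, 4): VIOLATION
Node 9 violates its bound: not (-inf < 9 < 4).
Result: Not a valid BST


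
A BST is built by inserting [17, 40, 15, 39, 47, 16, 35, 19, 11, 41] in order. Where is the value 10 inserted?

Starting tree (level order): [17, 15, 40, 11, 16, 39, 47, None, None, None, None, 35, None, 41, None, 19]
Insertion path: 17 -> 15 -> 11
Result: insert 10 as left child of 11
Final tree (level order): [17, 15, 40, 11, 16, 39, 47, 10, None, None, None, 35, None, 41, None, None, None, 19]


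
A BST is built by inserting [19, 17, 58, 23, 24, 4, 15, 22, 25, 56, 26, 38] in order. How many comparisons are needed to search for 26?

Search path for 26: 19 -> 58 -> 23 -> 24 -> 25 -> 56 -> 26
Found: True
Comparisons: 7


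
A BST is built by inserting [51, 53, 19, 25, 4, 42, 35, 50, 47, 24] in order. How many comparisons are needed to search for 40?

Search path for 40: 51 -> 19 -> 25 -> 42 -> 35
Found: False
Comparisons: 5


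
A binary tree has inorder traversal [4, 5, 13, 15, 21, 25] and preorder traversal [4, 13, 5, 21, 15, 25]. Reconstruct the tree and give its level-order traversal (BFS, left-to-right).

Inorder:  [4, 5, 13, 15, 21, 25]
Preorder: [4, 13, 5, 21, 15, 25]
Algorithm: preorder visits root first, so consume preorder in order;
for each root, split the current inorder slice at that value into
left-subtree inorder and right-subtree inorder, then recurse.
Recursive splits:
  root=4; inorder splits into left=[], right=[5, 13, 15, 21, 25]
  root=13; inorder splits into left=[5], right=[15, 21, 25]
  root=5; inorder splits into left=[], right=[]
  root=21; inorder splits into left=[15], right=[25]
  root=15; inorder splits into left=[], right=[]
  root=25; inorder splits into left=[], right=[]
Reconstructed level-order: [4, 13, 5, 21, 15, 25]


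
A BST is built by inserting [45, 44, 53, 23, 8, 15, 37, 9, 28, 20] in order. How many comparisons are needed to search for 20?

Search path for 20: 45 -> 44 -> 23 -> 8 -> 15 -> 20
Found: True
Comparisons: 6


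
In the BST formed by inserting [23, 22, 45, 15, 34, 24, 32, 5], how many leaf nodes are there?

Tree built from: [23, 22, 45, 15, 34, 24, 32, 5]
Tree (level-order array): [23, 22, 45, 15, None, 34, None, 5, None, 24, None, None, None, None, 32]
Rule: A leaf has 0 children.
Per-node child counts:
  node 23: 2 child(ren)
  node 22: 1 child(ren)
  node 15: 1 child(ren)
  node 5: 0 child(ren)
  node 45: 1 child(ren)
  node 34: 1 child(ren)
  node 24: 1 child(ren)
  node 32: 0 child(ren)
Matching nodes: [5, 32]
Count of leaf nodes: 2


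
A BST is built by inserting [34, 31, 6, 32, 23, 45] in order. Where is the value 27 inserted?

Starting tree (level order): [34, 31, 45, 6, 32, None, None, None, 23]
Insertion path: 34 -> 31 -> 6 -> 23
Result: insert 27 as right child of 23
Final tree (level order): [34, 31, 45, 6, 32, None, None, None, 23, None, None, None, 27]


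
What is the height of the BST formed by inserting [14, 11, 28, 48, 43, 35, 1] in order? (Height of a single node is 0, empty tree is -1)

Insertion order: [14, 11, 28, 48, 43, 35, 1]
Tree (level-order array): [14, 11, 28, 1, None, None, 48, None, None, 43, None, 35]
Compute height bottom-up (empty subtree = -1):
  height(1) = 1 + max(-1, -1) = 0
  height(11) = 1 + max(0, -1) = 1
  height(35) = 1 + max(-1, -1) = 0
  height(43) = 1 + max(0, -1) = 1
  height(48) = 1 + max(1, -1) = 2
  height(28) = 1 + max(-1, 2) = 3
  height(14) = 1 + max(1, 3) = 4
Height = 4


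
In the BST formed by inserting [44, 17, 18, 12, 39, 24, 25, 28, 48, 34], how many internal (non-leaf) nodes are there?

Tree built from: [44, 17, 18, 12, 39, 24, 25, 28, 48, 34]
Tree (level-order array): [44, 17, 48, 12, 18, None, None, None, None, None, 39, 24, None, None, 25, None, 28, None, 34]
Rule: An internal node has at least one child.
Per-node child counts:
  node 44: 2 child(ren)
  node 17: 2 child(ren)
  node 12: 0 child(ren)
  node 18: 1 child(ren)
  node 39: 1 child(ren)
  node 24: 1 child(ren)
  node 25: 1 child(ren)
  node 28: 1 child(ren)
  node 34: 0 child(ren)
  node 48: 0 child(ren)
Matching nodes: [44, 17, 18, 39, 24, 25, 28]
Count of internal (non-leaf) nodes: 7


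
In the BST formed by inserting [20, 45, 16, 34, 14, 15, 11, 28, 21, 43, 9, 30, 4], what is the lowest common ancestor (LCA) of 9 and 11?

Tree insertion order: [20, 45, 16, 34, 14, 15, 11, 28, 21, 43, 9, 30, 4]
Tree (level-order array): [20, 16, 45, 14, None, 34, None, 11, 15, 28, 43, 9, None, None, None, 21, 30, None, None, 4]
In a BST, the LCA of p=9, q=11 is the first node v on the
root-to-leaf path with p <= v <= q (go left if both < v, right if both > v).
Walk from root:
  at 20: both 9 and 11 < 20, go left
  at 16: both 9 and 11 < 16, go left
  at 14: both 9 and 11 < 14, go left
  at 11: 9 <= 11 <= 11, this is the LCA
LCA = 11


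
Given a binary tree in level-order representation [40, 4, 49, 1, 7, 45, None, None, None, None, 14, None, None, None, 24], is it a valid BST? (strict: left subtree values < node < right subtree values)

Level-order array: [40, 4, 49, 1, 7, 45, None, None, None, None, 14, None, None, None, 24]
Validate using subtree bounds (lo, hi): at each node, require lo < value < hi,
then recurse left with hi=value and right with lo=value.
Preorder trace (stopping at first violation):
  at node 40 with bounds (-inf, +inf): OK
  at node 4 with bounds (-inf, 40): OK
  at node 1 with bounds (-inf, 4): OK
  at node 7 with bounds (4, 40): OK
  at node 14 with bounds (7, 40): OK
  at node 24 with bounds (14, 40): OK
  at node 49 with bounds (40, +inf): OK
  at node 45 with bounds (40, 49): OK
No violation found at any node.
Result: Valid BST


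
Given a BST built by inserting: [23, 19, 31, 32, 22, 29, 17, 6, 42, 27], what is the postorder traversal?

Tree insertion order: [23, 19, 31, 32, 22, 29, 17, 6, 42, 27]
Tree (level-order array): [23, 19, 31, 17, 22, 29, 32, 6, None, None, None, 27, None, None, 42]
Postorder traversal: [6, 17, 22, 19, 27, 29, 42, 32, 31, 23]


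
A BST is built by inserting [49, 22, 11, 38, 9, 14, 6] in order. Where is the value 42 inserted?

Starting tree (level order): [49, 22, None, 11, 38, 9, 14, None, None, 6]
Insertion path: 49 -> 22 -> 38
Result: insert 42 as right child of 38
Final tree (level order): [49, 22, None, 11, 38, 9, 14, None, 42, 6]


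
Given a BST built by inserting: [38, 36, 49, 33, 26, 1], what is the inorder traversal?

Tree insertion order: [38, 36, 49, 33, 26, 1]
Tree (level-order array): [38, 36, 49, 33, None, None, None, 26, None, 1]
Inorder traversal: [1, 26, 33, 36, 38, 49]


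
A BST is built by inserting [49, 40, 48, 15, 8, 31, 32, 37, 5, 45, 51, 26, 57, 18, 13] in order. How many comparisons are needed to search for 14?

Search path for 14: 49 -> 40 -> 15 -> 8 -> 13
Found: False
Comparisons: 5


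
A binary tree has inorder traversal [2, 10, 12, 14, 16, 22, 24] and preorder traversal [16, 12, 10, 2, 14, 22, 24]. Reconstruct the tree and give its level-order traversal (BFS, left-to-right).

Inorder:  [2, 10, 12, 14, 16, 22, 24]
Preorder: [16, 12, 10, 2, 14, 22, 24]
Algorithm: preorder visits root first, so consume preorder in order;
for each root, split the current inorder slice at that value into
left-subtree inorder and right-subtree inorder, then recurse.
Recursive splits:
  root=16; inorder splits into left=[2, 10, 12, 14], right=[22, 24]
  root=12; inorder splits into left=[2, 10], right=[14]
  root=10; inorder splits into left=[2], right=[]
  root=2; inorder splits into left=[], right=[]
  root=14; inorder splits into left=[], right=[]
  root=22; inorder splits into left=[], right=[24]
  root=24; inorder splits into left=[], right=[]
Reconstructed level-order: [16, 12, 22, 10, 14, 24, 2]


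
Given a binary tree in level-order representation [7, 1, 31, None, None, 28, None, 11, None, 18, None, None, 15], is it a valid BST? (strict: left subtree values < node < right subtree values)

Level-order array: [7, 1, 31, None, None, 28, None, 11, None, 18, None, None, 15]
Validate using subtree bounds (lo, hi): at each node, require lo < value < hi,
then recurse left with hi=value and right with lo=value.
Preorder trace (stopping at first violation):
  at node 7 with bounds (-inf, +inf): OK
  at node 1 with bounds (-inf, 7): OK
  at node 31 with bounds (7, +inf): OK
  at node 28 with bounds (7, 31): OK
  at node 11 with bounds (7, 28): OK
  at node 18 with bounds (7, 11): VIOLATION
Node 18 violates its bound: not (7 < 18 < 11).
Result: Not a valid BST


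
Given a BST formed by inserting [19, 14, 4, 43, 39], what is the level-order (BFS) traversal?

Tree insertion order: [19, 14, 4, 43, 39]
Tree (level-order array): [19, 14, 43, 4, None, 39]
BFS from the root, enqueuing left then right child of each popped node:
  queue [19] -> pop 19, enqueue [14, 43], visited so far: [19]
  queue [14, 43] -> pop 14, enqueue [4], visited so far: [19, 14]
  queue [43, 4] -> pop 43, enqueue [39], visited so far: [19, 14, 43]
  queue [4, 39] -> pop 4, enqueue [none], visited so far: [19, 14, 43, 4]
  queue [39] -> pop 39, enqueue [none], visited so far: [19, 14, 43, 4, 39]
Result: [19, 14, 43, 4, 39]


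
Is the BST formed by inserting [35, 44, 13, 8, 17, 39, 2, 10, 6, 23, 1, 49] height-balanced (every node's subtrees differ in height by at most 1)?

Tree (level-order array): [35, 13, 44, 8, 17, 39, 49, 2, 10, None, 23, None, None, None, None, 1, 6]
Definition: a tree is height-balanced if, at every node, |h(left) - h(right)| <= 1 (empty subtree has height -1).
Bottom-up per-node check:
  node 1: h_left=-1, h_right=-1, diff=0 [OK], height=0
  node 6: h_left=-1, h_right=-1, diff=0 [OK], height=0
  node 2: h_left=0, h_right=0, diff=0 [OK], height=1
  node 10: h_left=-1, h_right=-1, diff=0 [OK], height=0
  node 8: h_left=1, h_right=0, diff=1 [OK], height=2
  node 23: h_left=-1, h_right=-1, diff=0 [OK], height=0
  node 17: h_left=-1, h_right=0, diff=1 [OK], height=1
  node 13: h_left=2, h_right=1, diff=1 [OK], height=3
  node 39: h_left=-1, h_right=-1, diff=0 [OK], height=0
  node 49: h_left=-1, h_right=-1, diff=0 [OK], height=0
  node 44: h_left=0, h_right=0, diff=0 [OK], height=1
  node 35: h_left=3, h_right=1, diff=2 [FAIL (|3-1|=2 > 1)], height=4
Node 35 violates the condition: |3 - 1| = 2 > 1.
Result: Not balanced


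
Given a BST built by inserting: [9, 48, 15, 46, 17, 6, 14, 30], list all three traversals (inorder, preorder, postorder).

Tree insertion order: [9, 48, 15, 46, 17, 6, 14, 30]
Tree (level-order array): [9, 6, 48, None, None, 15, None, 14, 46, None, None, 17, None, None, 30]
Inorder (L, root, R): [6, 9, 14, 15, 17, 30, 46, 48]
Preorder (root, L, R): [9, 6, 48, 15, 14, 46, 17, 30]
Postorder (L, R, root): [6, 14, 30, 17, 46, 15, 48, 9]


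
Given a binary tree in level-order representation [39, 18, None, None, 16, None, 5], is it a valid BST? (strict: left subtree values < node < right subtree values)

Level-order array: [39, 18, None, None, 16, None, 5]
Validate using subtree bounds (lo, hi): at each node, require lo < value < hi,
then recurse left with hi=value and right with lo=value.
Preorder trace (stopping at first violation):
  at node 39 with bounds (-inf, +inf): OK
  at node 18 with bounds (-inf, 39): OK
  at node 16 with bounds (18, 39): VIOLATION
Node 16 violates its bound: not (18 < 16 < 39).
Result: Not a valid BST


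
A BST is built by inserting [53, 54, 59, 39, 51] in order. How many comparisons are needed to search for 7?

Search path for 7: 53 -> 39
Found: False
Comparisons: 2


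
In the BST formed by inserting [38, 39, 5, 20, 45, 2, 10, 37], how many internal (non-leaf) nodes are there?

Tree built from: [38, 39, 5, 20, 45, 2, 10, 37]
Tree (level-order array): [38, 5, 39, 2, 20, None, 45, None, None, 10, 37]
Rule: An internal node has at least one child.
Per-node child counts:
  node 38: 2 child(ren)
  node 5: 2 child(ren)
  node 2: 0 child(ren)
  node 20: 2 child(ren)
  node 10: 0 child(ren)
  node 37: 0 child(ren)
  node 39: 1 child(ren)
  node 45: 0 child(ren)
Matching nodes: [38, 5, 20, 39]
Count of internal (non-leaf) nodes: 4


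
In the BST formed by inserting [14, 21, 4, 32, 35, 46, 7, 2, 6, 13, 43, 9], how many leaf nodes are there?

Tree built from: [14, 21, 4, 32, 35, 46, 7, 2, 6, 13, 43, 9]
Tree (level-order array): [14, 4, 21, 2, 7, None, 32, None, None, 6, 13, None, 35, None, None, 9, None, None, 46, None, None, 43]
Rule: A leaf has 0 children.
Per-node child counts:
  node 14: 2 child(ren)
  node 4: 2 child(ren)
  node 2: 0 child(ren)
  node 7: 2 child(ren)
  node 6: 0 child(ren)
  node 13: 1 child(ren)
  node 9: 0 child(ren)
  node 21: 1 child(ren)
  node 32: 1 child(ren)
  node 35: 1 child(ren)
  node 46: 1 child(ren)
  node 43: 0 child(ren)
Matching nodes: [2, 6, 9, 43]
Count of leaf nodes: 4


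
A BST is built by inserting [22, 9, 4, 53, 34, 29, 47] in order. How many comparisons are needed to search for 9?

Search path for 9: 22 -> 9
Found: True
Comparisons: 2


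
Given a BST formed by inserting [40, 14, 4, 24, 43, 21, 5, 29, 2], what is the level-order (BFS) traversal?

Tree insertion order: [40, 14, 4, 24, 43, 21, 5, 29, 2]
Tree (level-order array): [40, 14, 43, 4, 24, None, None, 2, 5, 21, 29]
BFS from the root, enqueuing left then right child of each popped node:
  queue [40] -> pop 40, enqueue [14, 43], visited so far: [40]
  queue [14, 43] -> pop 14, enqueue [4, 24], visited so far: [40, 14]
  queue [43, 4, 24] -> pop 43, enqueue [none], visited so far: [40, 14, 43]
  queue [4, 24] -> pop 4, enqueue [2, 5], visited so far: [40, 14, 43, 4]
  queue [24, 2, 5] -> pop 24, enqueue [21, 29], visited so far: [40, 14, 43, 4, 24]
  queue [2, 5, 21, 29] -> pop 2, enqueue [none], visited so far: [40, 14, 43, 4, 24, 2]
  queue [5, 21, 29] -> pop 5, enqueue [none], visited so far: [40, 14, 43, 4, 24, 2, 5]
  queue [21, 29] -> pop 21, enqueue [none], visited so far: [40, 14, 43, 4, 24, 2, 5, 21]
  queue [29] -> pop 29, enqueue [none], visited so far: [40, 14, 43, 4, 24, 2, 5, 21, 29]
Result: [40, 14, 43, 4, 24, 2, 5, 21, 29]


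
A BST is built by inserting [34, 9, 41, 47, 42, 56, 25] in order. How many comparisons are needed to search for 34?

Search path for 34: 34
Found: True
Comparisons: 1


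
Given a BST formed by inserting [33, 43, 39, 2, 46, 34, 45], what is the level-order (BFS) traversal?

Tree insertion order: [33, 43, 39, 2, 46, 34, 45]
Tree (level-order array): [33, 2, 43, None, None, 39, 46, 34, None, 45]
BFS from the root, enqueuing left then right child of each popped node:
  queue [33] -> pop 33, enqueue [2, 43], visited so far: [33]
  queue [2, 43] -> pop 2, enqueue [none], visited so far: [33, 2]
  queue [43] -> pop 43, enqueue [39, 46], visited so far: [33, 2, 43]
  queue [39, 46] -> pop 39, enqueue [34], visited so far: [33, 2, 43, 39]
  queue [46, 34] -> pop 46, enqueue [45], visited so far: [33, 2, 43, 39, 46]
  queue [34, 45] -> pop 34, enqueue [none], visited so far: [33, 2, 43, 39, 46, 34]
  queue [45] -> pop 45, enqueue [none], visited so far: [33, 2, 43, 39, 46, 34, 45]
Result: [33, 2, 43, 39, 46, 34, 45]


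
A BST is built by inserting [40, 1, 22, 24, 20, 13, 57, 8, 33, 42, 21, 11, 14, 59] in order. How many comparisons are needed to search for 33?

Search path for 33: 40 -> 1 -> 22 -> 24 -> 33
Found: True
Comparisons: 5


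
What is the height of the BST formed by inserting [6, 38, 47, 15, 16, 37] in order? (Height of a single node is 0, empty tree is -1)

Insertion order: [6, 38, 47, 15, 16, 37]
Tree (level-order array): [6, None, 38, 15, 47, None, 16, None, None, None, 37]
Compute height bottom-up (empty subtree = -1):
  height(37) = 1 + max(-1, -1) = 0
  height(16) = 1 + max(-1, 0) = 1
  height(15) = 1 + max(-1, 1) = 2
  height(47) = 1 + max(-1, -1) = 0
  height(38) = 1 + max(2, 0) = 3
  height(6) = 1 + max(-1, 3) = 4
Height = 4


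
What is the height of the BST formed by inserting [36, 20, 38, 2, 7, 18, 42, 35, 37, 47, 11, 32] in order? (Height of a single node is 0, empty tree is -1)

Insertion order: [36, 20, 38, 2, 7, 18, 42, 35, 37, 47, 11, 32]
Tree (level-order array): [36, 20, 38, 2, 35, 37, 42, None, 7, 32, None, None, None, None, 47, None, 18, None, None, None, None, 11]
Compute height bottom-up (empty subtree = -1):
  height(11) = 1 + max(-1, -1) = 0
  height(18) = 1 + max(0, -1) = 1
  height(7) = 1 + max(-1, 1) = 2
  height(2) = 1 + max(-1, 2) = 3
  height(32) = 1 + max(-1, -1) = 0
  height(35) = 1 + max(0, -1) = 1
  height(20) = 1 + max(3, 1) = 4
  height(37) = 1 + max(-1, -1) = 0
  height(47) = 1 + max(-1, -1) = 0
  height(42) = 1 + max(-1, 0) = 1
  height(38) = 1 + max(0, 1) = 2
  height(36) = 1 + max(4, 2) = 5
Height = 5


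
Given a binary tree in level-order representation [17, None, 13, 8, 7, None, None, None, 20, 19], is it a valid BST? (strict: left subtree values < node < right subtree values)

Level-order array: [17, None, 13, 8, 7, None, None, None, 20, 19]
Validate using subtree bounds (lo, hi): at each node, require lo < value < hi,
then recurse left with hi=value and right with lo=value.
Preorder trace (stopping at first violation):
  at node 17 with bounds (-inf, +inf): OK
  at node 13 with bounds (17, +inf): VIOLATION
Node 13 violates its bound: not (17 < 13 < +inf).
Result: Not a valid BST


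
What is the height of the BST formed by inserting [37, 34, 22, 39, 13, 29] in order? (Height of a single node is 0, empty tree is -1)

Insertion order: [37, 34, 22, 39, 13, 29]
Tree (level-order array): [37, 34, 39, 22, None, None, None, 13, 29]
Compute height bottom-up (empty subtree = -1):
  height(13) = 1 + max(-1, -1) = 0
  height(29) = 1 + max(-1, -1) = 0
  height(22) = 1 + max(0, 0) = 1
  height(34) = 1 + max(1, -1) = 2
  height(39) = 1 + max(-1, -1) = 0
  height(37) = 1 + max(2, 0) = 3
Height = 3


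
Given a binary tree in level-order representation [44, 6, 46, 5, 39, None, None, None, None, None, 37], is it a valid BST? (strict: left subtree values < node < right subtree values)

Level-order array: [44, 6, 46, 5, 39, None, None, None, None, None, 37]
Validate using subtree bounds (lo, hi): at each node, require lo < value < hi,
then recurse left with hi=value and right with lo=value.
Preorder trace (stopping at first violation):
  at node 44 with bounds (-inf, +inf): OK
  at node 6 with bounds (-inf, 44): OK
  at node 5 with bounds (-inf, 6): OK
  at node 39 with bounds (6, 44): OK
  at node 37 with bounds (39, 44): VIOLATION
Node 37 violates its bound: not (39 < 37 < 44).
Result: Not a valid BST


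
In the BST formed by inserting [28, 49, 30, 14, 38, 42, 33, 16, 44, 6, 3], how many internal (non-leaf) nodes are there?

Tree built from: [28, 49, 30, 14, 38, 42, 33, 16, 44, 6, 3]
Tree (level-order array): [28, 14, 49, 6, 16, 30, None, 3, None, None, None, None, 38, None, None, 33, 42, None, None, None, 44]
Rule: An internal node has at least one child.
Per-node child counts:
  node 28: 2 child(ren)
  node 14: 2 child(ren)
  node 6: 1 child(ren)
  node 3: 0 child(ren)
  node 16: 0 child(ren)
  node 49: 1 child(ren)
  node 30: 1 child(ren)
  node 38: 2 child(ren)
  node 33: 0 child(ren)
  node 42: 1 child(ren)
  node 44: 0 child(ren)
Matching nodes: [28, 14, 6, 49, 30, 38, 42]
Count of internal (non-leaf) nodes: 7


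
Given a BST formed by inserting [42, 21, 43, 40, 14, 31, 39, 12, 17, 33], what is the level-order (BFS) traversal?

Tree insertion order: [42, 21, 43, 40, 14, 31, 39, 12, 17, 33]
Tree (level-order array): [42, 21, 43, 14, 40, None, None, 12, 17, 31, None, None, None, None, None, None, 39, 33]
BFS from the root, enqueuing left then right child of each popped node:
  queue [42] -> pop 42, enqueue [21, 43], visited so far: [42]
  queue [21, 43] -> pop 21, enqueue [14, 40], visited so far: [42, 21]
  queue [43, 14, 40] -> pop 43, enqueue [none], visited so far: [42, 21, 43]
  queue [14, 40] -> pop 14, enqueue [12, 17], visited so far: [42, 21, 43, 14]
  queue [40, 12, 17] -> pop 40, enqueue [31], visited so far: [42, 21, 43, 14, 40]
  queue [12, 17, 31] -> pop 12, enqueue [none], visited so far: [42, 21, 43, 14, 40, 12]
  queue [17, 31] -> pop 17, enqueue [none], visited so far: [42, 21, 43, 14, 40, 12, 17]
  queue [31] -> pop 31, enqueue [39], visited so far: [42, 21, 43, 14, 40, 12, 17, 31]
  queue [39] -> pop 39, enqueue [33], visited so far: [42, 21, 43, 14, 40, 12, 17, 31, 39]
  queue [33] -> pop 33, enqueue [none], visited so far: [42, 21, 43, 14, 40, 12, 17, 31, 39, 33]
Result: [42, 21, 43, 14, 40, 12, 17, 31, 39, 33]


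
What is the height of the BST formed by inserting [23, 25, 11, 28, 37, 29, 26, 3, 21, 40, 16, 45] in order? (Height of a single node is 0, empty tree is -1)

Insertion order: [23, 25, 11, 28, 37, 29, 26, 3, 21, 40, 16, 45]
Tree (level-order array): [23, 11, 25, 3, 21, None, 28, None, None, 16, None, 26, 37, None, None, None, None, 29, 40, None, None, None, 45]
Compute height bottom-up (empty subtree = -1):
  height(3) = 1 + max(-1, -1) = 0
  height(16) = 1 + max(-1, -1) = 0
  height(21) = 1 + max(0, -1) = 1
  height(11) = 1 + max(0, 1) = 2
  height(26) = 1 + max(-1, -1) = 0
  height(29) = 1 + max(-1, -1) = 0
  height(45) = 1 + max(-1, -1) = 0
  height(40) = 1 + max(-1, 0) = 1
  height(37) = 1 + max(0, 1) = 2
  height(28) = 1 + max(0, 2) = 3
  height(25) = 1 + max(-1, 3) = 4
  height(23) = 1 + max(2, 4) = 5
Height = 5


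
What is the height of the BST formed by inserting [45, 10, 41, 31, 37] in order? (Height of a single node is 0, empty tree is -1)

Insertion order: [45, 10, 41, 31, 37]
Tree (level-order array): [45, 10, None, None, 41, 31, None, None, 37]
Compute height bottom-up (empty subtree = -1):
  height(37) = 1 + max(-1, -1) = 0
  height(31) = 1 + max(-1, 0) = 1
  height(41) = 1 + max(1, -1) = 2
  height(10) = 1 + max(-1, 2) = 3
  height(45) = 1 + max(3, -1) = 4
Height = 4


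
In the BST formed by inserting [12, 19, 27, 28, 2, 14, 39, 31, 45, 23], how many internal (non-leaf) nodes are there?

Tree built from: [12, 19, 27, 28, 2, 14, 39, 31, 45, 23]
Tree (level-order array): [12, 2, 19, None, None, 14, 27, None, None, 23, 28, None, None, None, 39, 31, 45]
Rule: An internal node has at least one child.
Per-node child counts:
  node 12: 2 child(ren)
  node 2: 0 child(ren)
  node 19: 2 child(ren)
  node 14: 0 child(ren)
  node 27: 2 child(ren)
  node 23: 0 child(ren)
  node 28: 1 child(ren)
  node 39: 2 child(ren)
  node 31: 0 child(ren)
  node 45: 0 child(ren)
Matching nodes: [12, 19, 27, 28, 39]
Count of internal (non-leaf) nodes: 5


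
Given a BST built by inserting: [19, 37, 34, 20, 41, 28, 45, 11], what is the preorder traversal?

Tree insertion order: [19, 37, 34, 20, 41, 28, 45, 11]
Tree (level-order array): [19, 11, 37, None, None, 34, 41, 20, None, None, 45, None, 28]
Preorder traversal: [19, 11, 37, 34, 20, 28, 41, 45]


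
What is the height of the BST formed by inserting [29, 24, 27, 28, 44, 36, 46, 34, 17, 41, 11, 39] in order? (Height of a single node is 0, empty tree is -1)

Insertion order: [29, 24, 27, 28, 44, 36, 46, 34, 17, 41, 11, 39]
Tree (level-order array): [29, 24, 44, 17, 27, 36, 46, 11, None, None, 28, 34, 41, None, None, None, None, None, None, None, None, 39]
Compute height bottom-up (empty subtree = -1):
  height(11) = 1 + max(-1, -1) = 0
  height(17) = 1 + max(0, -1) = 1
  height(28) = 1 + max(-1, -1) = 0
  height(27) = 1 + max(-1, 0) = 1
  height(24) = 1 + max(1, 1) = 2
  height(34) = 1 + max(-1, -1) = 0
  height(39) = 1 + max(-1, -1) = 0
  height(41) = 1 + max(0, -1) = 1
  height(36) = 1 + max(0, 1) = 2
  height(46) = 1 + max(-1, -1) = 0
  height(44) = 1 + max(2, 0) = 3
  height(29) = 1 + max(2, 3) = 4
Height = 4


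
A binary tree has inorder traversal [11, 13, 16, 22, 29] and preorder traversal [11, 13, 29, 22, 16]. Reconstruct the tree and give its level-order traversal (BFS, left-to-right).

Inorder:  [11, 13, 16, 22, 29]
Preorder: [11, 13, 29, 22, 16]
Algorithm: preorder visits root first, so consume preorder in order;
for each root, split the current inorder slice at that value into
left-subtree inorder and right-subtree inorder, then recurse.
Recursive splits:
  root=11; inorder splits into left=[], right=[13, 16, 22, 29]
  root=13; inorder splits into left=[], right=[16, 22, 29]
  root=29; inorder splits into left=[16, 22], right=[]
  root=22; inorder splits into left=[16], right=[]
  root=16; inorder splits into left=[], right=[]
Reconstructed level-order: [11, 13, 29, 22, 16]


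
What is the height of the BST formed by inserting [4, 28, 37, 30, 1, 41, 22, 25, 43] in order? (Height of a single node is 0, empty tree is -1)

Insertion order: [4, 28, 37, 30, 1, 41, 22, 25, 43]
Tree (level-order array): [4, 1, 28, None, None, 22, 37, None, 25, 30, 41, None, None, None, None, None, 43]
Compute height bottom-up (empty subtree = -1):
  height(1) = 1 + max(-1, -1) = 0
  height(25) = 1 + max(-1, -1) = 0
  height(22) = 1 + max(-1, 0) = 1
  height(30) = 1 + max(-1, -1) = 0
  height(43) = 1 + max(-1, -1) = 0
  height(41) = 1 + max(-1, 0) = 1
  height(37) = 1 + max(0, 1) = 2
  height(28) = 1 + max(1, 2) = 3
  height(4) = 1 + max(0, 3) = 4
Height = 4


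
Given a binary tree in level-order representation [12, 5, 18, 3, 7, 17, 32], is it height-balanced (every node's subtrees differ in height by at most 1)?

Tree (level-order array): [12, 5, 18, 3, 7, 17, 32]
Definition: a tree is height-balanced if, at every node, |h(left) - h(right)| <= 1 (empty subtree has height -1).
Bottom-up per-node check:
  node 3: h_left=-1, h_right=-1, diff=0 [OK], height=0
  node 7: h_left=-1, h_right=-1, diff=0 [OK], height=0
  node 5: h_left=0, h_right=0, diff=0 [OK], height=1
  node 17: h_left=-1, h_right=-1, diff=0 [OK], height=0
  node 32: h_left=-1, h_right=-1, diff=0 [OK], height=0
  node 18: h_left=0, h_right=0, diff=0 [OK], height=1
  node 12: h_left=1, h_right=1, diff=0 [OK], height=2
All nodes satisfy the balance condition.
Result: Balanced


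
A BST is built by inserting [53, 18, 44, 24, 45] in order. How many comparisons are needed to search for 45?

Search path for 45: 53 -> 18 -> 44 -> 45
Found: True
Comparisons: 4


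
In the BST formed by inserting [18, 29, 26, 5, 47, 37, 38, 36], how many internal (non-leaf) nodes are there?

Tree built from: [18, 29, 26, 5, 47, 37, 38, 36]
Tree (level-order array): [18, 5, 29, None, None, 26, 47, None, None, 37, None, 36, 38]
Rule: An internal node has at least one child.
Per-node child counts:
  node 18: 2 child(ren)
  node 5: 0 child(ren)
  node 29: 2 child(ren)
  node 26: 0 child(ren)
  node 47: 1 child(ren)
  node 37: 2 child(ren)
  node 36: 0 child(ren)
  node 38: 0 child(ren)
Matching nodes: [18, 29, 47, 37]
Count of internal (non-leaf) nodes: 4


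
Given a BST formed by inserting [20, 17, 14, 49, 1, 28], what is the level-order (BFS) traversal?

Tree insertion order: [20, 17, 14, 49, 1, 28]
Tree (level-order array): [20, 17, 49, 14, None, 28, None, 1]
BFS from the root, enqueuing left then right child of each popped node:
  queue [20] -> pop 20, enqueue [17, 49], visited so far: [20]
  queue [17, 49] -> pop 17, enqueue [14], visited so far: [20, 17]
  queue [49, 14] -> pop 49, enqueue [28], visited so far: [20, 17, 49]
  queue [14, 28] -> pop 14, enqueue [1], visited so far: [20, 17, 49, 14]
  queue [28, 1] -> pop 28, enqueue [none], visited so far: [20, 17, 49, 14, 28]
  queue [1] -> pop 1, enqueue [none], visited so far: [20, 17, 49, 14, 28, 1]
Result: [20, 17, 49, 14, 28, 1]


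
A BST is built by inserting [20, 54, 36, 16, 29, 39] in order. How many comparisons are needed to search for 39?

Search path for 39: 20 -> 54 -> 36 -> 39
Found: True
Comparisons: 4


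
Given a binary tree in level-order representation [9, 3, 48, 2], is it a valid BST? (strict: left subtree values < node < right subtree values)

Level-order array: [9, 3, 48, 2]
Validate using subtree bounds (lo, hi): at each node, require lo < value < hi,
then recurse left with hi=value and right with lo=value.
Preorder trace (stopping at first violation):
  at node 9 with bounds (-inf, +inf): OK
  at node 3 with bounds (-inf, 9): OK
  at node 2 with bounds (-inf, 3): OK
  at node 48 with bounds (9, +inf): OK
No violation found at any node.
Result: Valid BST


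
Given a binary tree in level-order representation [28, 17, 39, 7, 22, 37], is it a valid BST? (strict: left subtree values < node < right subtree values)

Level-order array: [28, 17, 39, 7, 22, 37]
Validate using subtree bounds (lo, hi): at each node, require lo < value < hi,
then recurse left with hi=value and right with lo=value.
Preorder trace (stopping at first violation):
  at node 28 with bounds (-inf, +inf): OK
  at node 17 with bounds (-inf, 28): OK
  at node 7 with bounds (-inf, 17): OK
  at node 22 with bounds (17, 28): OK
  at node 39 with bounds (28, +inf): OK
  at node 37 with bounds (28, 39): OK
No violation found at any node.
Result: Valid BST


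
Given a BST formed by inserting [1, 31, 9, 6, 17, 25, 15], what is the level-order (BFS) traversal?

Tree insertion order: [1, 31, 9, 6, 17, 25, 15]
Tree (level-order array): [1, None, 31, 9, None, 6, 17, None, None, 15, 25]
BFS from the root, enqueuing left then right child of each popped node:
  queue [1] -> pop 1, enqueue [31], visited so far: [1]
  queue [31] -> pop 31, enqueue [9], visited so far: [1, 31]
  queue [9] -> pop 9, enqueue [6, 17], visited so far: [1, 31, 9]
  queue [6, 17] -> pop 6, enqueue [none], visited so far: [1, 31, 9, 6]
  queue [17] -> pop 17, enqueue [15, 25], visited so far: [1, 31, 9, 6, 17]
  queue [15, 25] -> pop 15, enqueue [none], visited so far: [1, 31, 9, 6, 17, 15]
  queue [25] -> pop 25, enqueue [none], visited so far: [1, 31, 9, 6, 17, 15, 25]
Result: [1, 31, 9, 6, 17, 15, 25]


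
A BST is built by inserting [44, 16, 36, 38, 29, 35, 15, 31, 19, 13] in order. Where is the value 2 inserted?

Starting tree (level order): [44, 16, None, 15, 36, 13, None, 29, 38, None, None, 19, 35, None, None, None, None, 31]
Insertion path: 44 -> 16 -> 15 -> 13
Result: insert 2 as left child of 13
Final tree (level order): [44, 16, None, 15, 36, 13, None, 29, 38, 2, None, 19, 35, None, None, None, None, None, None, 31]


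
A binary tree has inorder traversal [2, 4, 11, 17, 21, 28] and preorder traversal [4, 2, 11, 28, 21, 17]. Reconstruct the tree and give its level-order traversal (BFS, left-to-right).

Inorder:  [2, 4, 11, 17, 21, 28]
Preorder: [4, 2, 11, 28, 21, 17]
Algorithm: preorder visits root first, so consume preorder in order;
for each root, split the current inorder slice at that value into
left-subtree inorder and right-subtree inorder, then recurse.
Recursive splits:
  root=4; inorder splits into left=[2], right=[11, 17, 21, 28]
  root=2; inorder splits into left=[], right=[]
  root=11; inorder splits into left=[], right=[17, 21, 28]
  root=28; inorder splits into left=[17, 21], right=[]
  root=21; inorder splits into left=[17], right=[]
  root=17; inorder splits into left=[], right=[]
Reconstructed level-order: [4, 2, 11, 28, 21, 17]


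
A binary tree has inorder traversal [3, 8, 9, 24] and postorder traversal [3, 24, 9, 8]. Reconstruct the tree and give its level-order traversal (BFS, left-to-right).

Inorder:   [3, 8, 9, 24]
Postorder: [3, 24, 9, 8]
Algorithm: postorder visits root last, so walk postorder right-to-left;
each value is the root of the current inorder slice — split it at that
value, recurse on the right subtree first, then the left.
Recursive splits:
  root=8; inorder splits into left=[3], right=[9, 24]
  root=9; inorder splits into left=[], right=[24]
  root=24; inorder splits into left=[], right=[]
  root=3; inorder splits into left=[], right=[]
Reconstructed level-order: [8, 3, 9, 24]


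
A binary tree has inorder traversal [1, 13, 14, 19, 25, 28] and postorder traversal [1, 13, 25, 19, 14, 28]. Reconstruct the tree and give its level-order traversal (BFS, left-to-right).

Inorder:   [1, 13, 14, 19, 25, 28]
Postorder: [1, 13, 25, 19, 14, 28]
Algorithm: postorder visits root last, so walk postorder right-to-left;
each value is the root of the current inorder slice — split it at that
value, recurse on the right subtree first, then the left.
Recursive splits:
  root=28; inorder splits into left=[1, 13, 14, 19, 25], right=[]
  root=14; inorder splits into left=[1, 13], right=[19, 25]
  root=19; inorder splits into left=[], right=[25]
  root=25; inorder splits into left=[], right=[]
  root=13; inorder splits into left=[1], right=[]
  root=1; inorder splits into left=[], right=[]
Reconstructed level-order: [28, 14, 13, 19, 1, 25]


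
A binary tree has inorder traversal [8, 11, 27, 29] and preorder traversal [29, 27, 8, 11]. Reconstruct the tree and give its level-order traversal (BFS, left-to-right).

Inorder:  [8, 11, 27, 29]
Preorder: [29, 27, 8, 11]
Algorithm: preorder visits root first, so consume preorder in order;
for each root, split the current inorder slice at that value into
left-subtree inorder and right-subtree inorder, then recurse.
Recursive splits:
  root=29; inorder splits into left=[8, 11, 27], right=[]
  root=27; inorder splits into left=[8, 11], right=[]
  root=8; inorder splits into left=[], right=[11]
  root=11; inorder splits into left=[], right=[]
Reconstructed level-order: [29, 27, 8, 11]


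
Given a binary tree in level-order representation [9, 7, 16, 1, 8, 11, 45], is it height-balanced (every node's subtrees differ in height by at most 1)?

Tree (level-order array): [9, 7, 16, 1, 8, 11, 45]
Definition: a tree is height-balanced if, at every node, |h(left) - h(right)| <= 1 (empty subtree has height -1).
Bottom-up per-node check:
  node 1: h_left=-1, h_right=-1, diff=0 [OK], height=0
  node 8: h_left=-1, h_right=-1, diff=0 [OK], height=0
  node 7: h_left=0, h_right=0, diff=0 [OK], height=1
  node 11: h_left=-1, h_right=-1, diff=0 [OK], height=0
  node 45: h_left=-1, h_right=-1, diff=0 [OK], height=0
  node 16: h_left=0, h_right=0, diff=0 [OK], height=1
  node 9: h_left=1, h_right=1, diff=0 [OK], height=2
All nodes satisfy the balance condition.
Result: Balanced


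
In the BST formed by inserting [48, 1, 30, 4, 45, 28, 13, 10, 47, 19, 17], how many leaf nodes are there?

Tree built from: [48, 1, 30, 4, 45, 28, 13, 10, 47, 19, 17]
Tree (level-order array): [48, 1, None, None, 30, 4, 45, None, 28, None, 47, 13, None, None, None, 10, 19, None, None, 17]
Rule: A leaf has 0 children.
Per-node child counts:
  node 48: 1 child(ren)
  node 1: 1 child(ren)
  node 30: 2 child(ren)
  node 4: 1 child(ren)
  node 28: 1 child(ren)
  node 13: 2 child(ren)
  node 10: 0 child(ren)
  node 19: 1 child(ren)
  node 17: 0 child(ren)
  node 45: 1 child(ren)
  node 47: 0 child(ren)
Matching nodes: [10, 17, 47]
Count of leaf nodes: 3


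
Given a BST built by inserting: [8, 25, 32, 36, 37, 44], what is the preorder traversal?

Tree insertion order: [8, 25, 32, 36, 37, 44]
Tree (level-order array): [8, None, 25, None, 32, None, 36, None, 37, None, 44]
Preorder traversal: [8, 25, 32, 36, 37, 44]


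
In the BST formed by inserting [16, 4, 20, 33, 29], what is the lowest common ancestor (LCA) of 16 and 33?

Tree insertion order: [16, 4, 20, 33, 29]
Tree (level-order array): [16, 4, 20, None, None, None, 33, 29]
In a BST, the LCA of p=16, q=33 is the first node v on the
root-to-leaf path with p <= v <= q (go left if both < v, right if both > v).
Walk from root:
  at 16: 16 <= 16 <= 33, this is the LCA
LCA = 16


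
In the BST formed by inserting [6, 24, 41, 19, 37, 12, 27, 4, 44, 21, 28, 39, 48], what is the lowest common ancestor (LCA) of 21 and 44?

Tree insertion order: [6, 24, 41, 19, 37, 12, 27, 4, 44, 21, 28, 39, 48]
Tree (level-order array): [6, 4, 24, None, None, 19, 41, 12, 21, 37, 44, None, None, None, None, 27, 39, None, 48, None, 28]
In a BST, the LCA of p=21, q=44 is the first node v on the
root-to-leaf path with p <= v <= q (go left if both < v, right if both > v).
Walk from root:
  at 6: both 21 and 44 > 6, go right
  at 24: 21 <= 24 <= 44, this is the LCA
LCA = 24


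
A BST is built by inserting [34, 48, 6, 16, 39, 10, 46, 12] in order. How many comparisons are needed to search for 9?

Search path for 9: 34 -> 6 -> 16 -> 10
Found: False
Comparisons: 4


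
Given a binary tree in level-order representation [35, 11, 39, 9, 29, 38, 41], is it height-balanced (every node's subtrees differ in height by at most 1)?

Tree (level-order array): [35, 11, 39, 9, 29, 38, 41]
Definition: a tree is height-balanced if, at every node, |h(left) - h(right)| <= 1 (empty subtree has height -1).
Bottom-up per-node check:
  node 9: h_left=-1, h_right=-1, diff=0 [OK], height=0
  node 29: h_left=-1, h_right=-1, diff=0 [OK], height=0
  node 11: h_left=0, h_right=0, diff=0 [OK], height=1
  node 38: h_left=-1, h_right=-1, diff=0 [OK], height=0
  node 41: h_left=-1, h_right=-1, diff=0 [OK], height=0
  node 39: h_left=0, h_right=0, diff=0 [OK], height=1
  node 35: h_left=1, h_right=1, diff=0 [OK], height=2
All nodes satisfy the balance condition.
Result: Balanced


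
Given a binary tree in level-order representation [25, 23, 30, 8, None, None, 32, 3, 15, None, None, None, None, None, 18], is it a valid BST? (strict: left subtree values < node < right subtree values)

Level-order array: [25, 23, 30, 8, None, None, 32, 3, 15, None, None, None, None, None, 18]
Validate using subtree bounds (lo, hi): at each node, require lo < value < hi,
then recurse left with hi=value and right with lo=value.
Preorder trace (stopping at first violation):
  at node 25 with bounds (-inf, +inf): OK
  at node 23 with bounds (-inf, 25): OK
  at node 8 with bounds (-inf, 23): OK
  at node 3 with bounds (-inf, 8): OK
  at node 15 with bounds (8, 23): OK
  at node 18 with bounds (15, 23): OK
  at node 30 with bounds (25, +inf): OK
  at node 32 with bounds (30, +inf): OK
No violation found at any node.
Result: Valid BST


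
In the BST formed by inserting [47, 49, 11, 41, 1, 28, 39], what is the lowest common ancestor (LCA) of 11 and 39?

Tree insertion order: [47, 49, 11, 41, 1, 28, 39]
Tree (level-order array): [47, 11, 49, 1, 41, None, None, None, None, 28, None, None, 39]
In a BST, the LCA of p=11, q=39 is the first node v on the
root-to-leaf path with p <= v <= q (go left if both < v, right if both > v).
Walk from root:
  at 47: both 11 and 39 < 47, go left
  at 11: 11 <= 11 <= 39, this is the LCA
LCA = 11


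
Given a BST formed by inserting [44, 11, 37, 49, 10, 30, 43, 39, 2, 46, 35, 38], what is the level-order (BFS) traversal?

Tree insertion order: [44, 11, 37, 49, 10, 30, 43, 39, 2, 46, 35, 38]
Tree (level-order array): [44, 11, 49, 10, 37, 46, None, 2, None, 30, 43, None, None, None, None, None, 35, 39, None, None, None, 38]
BFS from the root, enqueuing left then right child of each popped node:
  queue [44] -> pop 44, enqueue [11, 49], visited so far: [44]
  queue [11, 49] -> pop 11, enqueue [10, 37], visited so far: [44, 11]
  queue [49, 10, 37] -> pop 49, enqueue [46], visited so far: [44, 11, 49]
  queue [10, 37, 46] -> pop 10, enqueue [2], visited so far: [44, 11, 49, 10]
  queue [37, 46, 2] -> pop 37, enqueue [30, 43], visited so far: [44, 11, 49, 10, 37]
  queue [46, 2, 30, 43] -> pop 46, enqueue [none], visited so far: [44, 11, 49, 10, 37, 46]
  queue [2, 30, 43] -> pop 2, enqueue [none], visited so far: [44, 11, 49, 10, 37, 46, 2]
  queue [30, 43] -> pop 30, enqueue [35], visited so far: [44, 11, 49, 10, 37, 46, 2, 30]
  queue [43, 35] -> pop 43, enqueue [39], visited so far: [44, 11, 49, 10, 37, 46, 2, 30, 43]
  queue [35, 39] -> pop 35, enqueue [none], visited so far: [44, 11, 49, 10, 37, 46, 2, 30, 43, 35]
  queue [39] -> pop 39, enqueue [38], visited so far: [44, 11, 49, 10, 37, 46, 2, 30, 43, 35, 39]
  queue [38] -> pop 38, enqueue [none], visited so far: [44, 11, 49, 10, 37, 46, 2, 30, 43, 35, 39, 38]
Result: [44, 11, 49, 10, 37, 46, 2, 30, 43, 35, 39, 38]
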